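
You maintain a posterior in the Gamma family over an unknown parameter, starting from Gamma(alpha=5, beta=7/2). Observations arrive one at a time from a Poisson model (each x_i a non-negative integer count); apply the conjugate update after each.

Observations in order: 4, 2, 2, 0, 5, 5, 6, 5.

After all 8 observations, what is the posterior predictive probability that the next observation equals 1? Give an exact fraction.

obs 1: x=4 → posterior Gamma(9, 9/2)
obs 2: x=2 → posterior Gamma(11, 11/2)
obs 3: x=2 → posterior Gamma(13, 13/2)
obs 4: x=0 → posterior Gamma(13, 15/2)
obs 5: x=5 → posterior Gamma(18, 17/2)
obs 6: x=5 → posterior Gamma(23, 19/2)
obs 7: x=6 → posterior Gamma(29, 21/2)
obs 8: x=5 → posterior Gamma(34, 23/2)

1352867728884392023447357413752510995225084129412/8470329472543003390683225006796419620513916015625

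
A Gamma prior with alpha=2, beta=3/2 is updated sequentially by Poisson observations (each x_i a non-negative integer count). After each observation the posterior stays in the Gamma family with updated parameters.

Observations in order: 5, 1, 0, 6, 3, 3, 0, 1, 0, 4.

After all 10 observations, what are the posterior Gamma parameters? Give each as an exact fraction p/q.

obs 1: x=5 → posterior Gamma(7, 5/2)
obs 2: x=1 → posterior Gamma(8, 7/2)
obs 3: x=0 → posterior Gamma(8, 9/2)
obs 4: x=6 → posterior Gamma(14, 11/2)
obs 5: x=3 → posterior Gamma(17, 13/2)
obs 6: x=3 → posterior Gamma(20, 15/2)
obs 7: x=0 → posterior Gamma(20, 17/2)
obs 8: x=1 → posterior Gamma(21, 19/2)
obs 9: x=0 → posterior Gamma(21, 21/2)
obs 10: x=4 → posterior Gamma(25, 23/2)

alpha=25, beta=23/2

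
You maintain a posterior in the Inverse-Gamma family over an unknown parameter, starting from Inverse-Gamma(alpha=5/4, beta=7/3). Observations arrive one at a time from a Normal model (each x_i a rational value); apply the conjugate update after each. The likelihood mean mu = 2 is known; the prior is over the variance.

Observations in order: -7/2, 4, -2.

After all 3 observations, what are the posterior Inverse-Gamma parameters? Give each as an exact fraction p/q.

alpha=11/4, beta=659/24

obs 1: x=-7/2 → posterior Inverse-Gamma(7/4, 419/24)
obs 2: x=4 → posterior Inverse-Gamma(9/4, 467/24)
obs 3: x=-2 → posterior Inverse-Gamma(11/4, 659/24)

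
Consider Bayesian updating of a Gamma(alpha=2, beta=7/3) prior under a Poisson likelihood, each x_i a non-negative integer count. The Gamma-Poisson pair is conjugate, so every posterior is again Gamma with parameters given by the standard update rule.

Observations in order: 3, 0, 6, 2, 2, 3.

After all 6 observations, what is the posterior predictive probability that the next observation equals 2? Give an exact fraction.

obs 1: x=3 → posterior Gamma(5, 10/3)
obs 2: x=0 → posterior Gamma(5, 13/3)
obs 3: x=6 → posterior Gamma(11, 16/3)
obs 4: x=2 → posterior Gamma(13, 19/3)
obs 5: x=2 → posterior Gamma(15, 22/3)
obs 6: x=3 → posterior Gamma(18, 25/3)

22395397536456584930419921875/87732524600823436081182539776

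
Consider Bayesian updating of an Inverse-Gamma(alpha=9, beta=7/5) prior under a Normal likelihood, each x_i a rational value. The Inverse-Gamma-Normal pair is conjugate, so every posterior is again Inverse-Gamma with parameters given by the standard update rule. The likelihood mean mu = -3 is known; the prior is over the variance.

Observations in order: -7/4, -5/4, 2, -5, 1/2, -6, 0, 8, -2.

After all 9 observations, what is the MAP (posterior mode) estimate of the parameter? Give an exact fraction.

obs 1: x=-7/4 → posterior Inverse-Gamma(19/2, 349/160)
obs 2: x=-5/4 → posterior Inverse-Gamma(10, 297/80)
obs 3: x=2 → posterior Inverse-Gamma(21/2, 1297/80)
obs 4: x=-5 → posterior Inverse-Gamma(11, 1457/80)
obs 5: x=1/2 → posterior Inverse-Gamma(23/2, 1947/80)
obs 6: x=-6 → posterior Inverse-Gamma(12, 2307/80)
obs 7: x=0 → posterior Inverse-Gamma(25/2, 2667/80)
obs 8: x=8 → posterior Inverse-Gamma(13, 7507/80)
obs 9: x=-2 → posterior Inverse-Gamma(27/2, 7547/80)

7547/1160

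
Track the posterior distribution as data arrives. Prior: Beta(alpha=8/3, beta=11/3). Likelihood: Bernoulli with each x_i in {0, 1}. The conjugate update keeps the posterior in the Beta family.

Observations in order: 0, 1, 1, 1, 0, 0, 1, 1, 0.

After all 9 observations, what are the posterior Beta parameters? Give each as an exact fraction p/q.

obs 1: x=0 → posterior Beta(8/3, 14/3)
obs 2: x=1 → posterior Beta(11/3, 14/3)
obs 3: x=1 → posterior Beta(14/3, 14/3)
obs 4: x=1 → posterior Beta(17/3, 14/3)
obs 5: x=0 → posterior Beta(17/3, 17/3)
obs 6: x=0 → posterior Beta(17/3, 20/3)
obs 7: x=1 → posterior Beta(20/3, 20/3)
obs 8: x=1 → posterior Beta(23/3, 20/3)
obs 9: x=0 → posterior Beta(23/3, 23/3)

alpha=23/3, beta=23/3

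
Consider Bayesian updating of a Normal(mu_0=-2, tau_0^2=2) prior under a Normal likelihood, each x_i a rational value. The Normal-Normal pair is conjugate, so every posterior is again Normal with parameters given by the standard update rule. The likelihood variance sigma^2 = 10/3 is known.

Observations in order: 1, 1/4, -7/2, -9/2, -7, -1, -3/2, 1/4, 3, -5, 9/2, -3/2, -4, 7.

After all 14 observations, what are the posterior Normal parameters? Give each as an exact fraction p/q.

mu_0=-46/47, tau_0^2=10/47

obs 1: x=1 → posterior Normal(-7/8, 5/4)
obs 2: x=1/4 → posterior Normal(-25/44, 10/11)
obs 3: x=-7/2 → posterior Normal(-67/56, 5/7)
obs 4: x=-9/2 → posterior Normal(-121/68, 10/17)
obs 5: x=-7 → posterior Normal(-41/16, 1/2)
obs 6: x=-1 → posterior Normal(-217/92, 10/23)
obs 7: x=-3/2 → posterior Normal(-235/104, 5/13)
obs 8: x=1/4 → posterior Normal(-2, 10/29)
obs 9: x=3 → posterior Normal(-49/32, 5/16)
obs 10: x=-5 → posterior Normal(-64/35, 2/7)
obs 11: x=9/2 → posterior Normal(-101/76, 5/19)
obs 12: x=-3/2 → posterior Normal(-55/41, 10/41)
obs 13: x=-4 → posterior Normal(-67/44, 5/22)
obs 14: x=7 → posterior Normal(-46/47, 10/47)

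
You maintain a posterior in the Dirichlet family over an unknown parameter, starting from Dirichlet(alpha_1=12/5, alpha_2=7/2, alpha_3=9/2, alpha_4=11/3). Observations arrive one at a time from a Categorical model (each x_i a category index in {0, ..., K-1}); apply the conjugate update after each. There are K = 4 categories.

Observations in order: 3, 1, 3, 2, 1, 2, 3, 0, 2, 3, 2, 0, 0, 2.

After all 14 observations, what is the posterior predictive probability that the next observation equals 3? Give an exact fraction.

obs 1: x=3 → posterior Dirichlet(12/5, 7/2, 9/2, 14/3)
obs 2: x=1 → posterior Dirichlet(12/5, 9/2, 9/2, 14/3)
obs 3: x=3 → posterior Dirichlet(12/5, 9/2, 9/2, 17/3)
obs 4: x=2 → posterior Dirichlet(12/5, 9/2, 11/2, 17/3)
obs 5: x=1 → posterior Dirichlet(12/5, 11/2, 11/2, 17/3)
obs 6: x=2 → posterior Dirichlet(12/5, 11/2, 13/2, 17/3)
obs 7: x=3 → posterior Dirichlet(12/5, 11/2, 13/2, 20/3)
obs 8: x=0 → posterior Dirichlet(17/5, 11/2, 13/2, 20/3)
obs 9: x=2 → posterior Dirichlet(17/5, 11/2, 15/2, 20/3)
obs 10: x=3 → posterior Dirichlet(17/5, 11/2, 15/2, 23/3)
obs 11: x=2 → posterior Dirichlet(17/5, 11/2, 17/2, 23/3)
obs 12: x=0 → posterior Dirichlet(22/5, 11/2, 17/2, 23/3)
obs 13: x=0 → posterior Dirichlet(27/5, 11/2, 17/2, 23/3)
obs 14: x=2 → posterior Dirichlet(27/5, 11/2, 19/2, 23/3)

115/421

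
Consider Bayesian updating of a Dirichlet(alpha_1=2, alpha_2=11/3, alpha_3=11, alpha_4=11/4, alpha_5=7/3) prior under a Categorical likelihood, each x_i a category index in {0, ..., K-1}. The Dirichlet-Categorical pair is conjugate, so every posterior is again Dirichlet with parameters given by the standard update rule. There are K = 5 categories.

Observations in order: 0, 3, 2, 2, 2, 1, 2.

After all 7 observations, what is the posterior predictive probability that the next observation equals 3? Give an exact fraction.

3/23

obs 1: x=0 → posterior Dirichlet(3, 11/3, 11, 11/4, 7/3)
obs 2: x=3 → posterior Dirichlet(3, 11/3, 11, 15/4, 7/3)
obs 3: x=2 → posterior Dirichlet(3, 11/3, 12, 15/4, 7/3)
obs 4: x=2 → posterior Dirichlet(3, 11/3, 13, 15/4, 7/3)
obs 5: x=2 → posterior Dirichlet(3, 11/3, 14, 15/4, 7/3)
obs 6: x=1 → posterior Dirichlet(3, 14/3, 14, 15/4, 7/3)
obs 7: x=2 → posterior Dirichlet(3, 14/3, 15, 15/4, 7/3)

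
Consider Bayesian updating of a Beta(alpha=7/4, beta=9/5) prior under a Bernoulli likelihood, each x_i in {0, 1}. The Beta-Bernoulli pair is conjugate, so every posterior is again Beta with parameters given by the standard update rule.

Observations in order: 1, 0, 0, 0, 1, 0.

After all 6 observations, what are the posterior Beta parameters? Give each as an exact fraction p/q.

alpha=15/4, beta=29/5

obs 1: x=1 → posterior Beta(11/4, 9/5)
obs 2: x=0 → posterior Beta(11/4, 14/5)
obs 3: x=0 → posterior Beta(11/4, 19/5)
obs 4: x=0 → posterior Beta(11/4, 24/5)
obs 5: x=1 → posterior Beta(15/4, 24/5)
obs 6: x=0 → posterior Beta(15/4, 29/5)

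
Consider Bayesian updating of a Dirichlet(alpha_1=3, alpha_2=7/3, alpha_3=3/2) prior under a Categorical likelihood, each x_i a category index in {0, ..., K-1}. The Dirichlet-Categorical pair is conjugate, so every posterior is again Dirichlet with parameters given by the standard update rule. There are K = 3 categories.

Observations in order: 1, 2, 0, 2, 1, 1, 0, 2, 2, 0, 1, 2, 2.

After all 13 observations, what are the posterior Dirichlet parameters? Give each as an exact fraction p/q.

obs 1: x=1 → posterior Dirichlet(3, 10/3, 3/2)
obs 2: x=2 → posterior Dirichlet(3, 10/3, 5/2)
obs 3: x=0 → posterior Dirichlet(4, 10/3, 5/2)
obs 4: x=2 → posterior Dirichlet(4, 10/3, 7/2)
obs 5: x=1 → posterior Dirichlet(4, 13/3, 7/2)
obs 6: x=1 → posterior Dirichlet(4, 16/3, 7/2)
obs 7: x=0 → posterior Dirichlet(5, 16/3, 7/2)
obs 8: x=2 → posterior Dirichlet(5, 16/3, 9/2)
obs 9: x=2 → posterior Dirichlet(5, 16/3, 11/2)
obs 10: x=0 → posterior Dirichlet(6, 16/3, 11/2)
obs 11: x=1 → posterior Dirichlet(6, 19/3, 11/2)
obs 12: x=2 → posterior Dirichlet(6, 19/3, 13/2)
obs 13: x=2 → posterior Dirichlet(6, 19/3, 15/2)

alpha_1=6, alpha_2=19/3, alpha_3=15/2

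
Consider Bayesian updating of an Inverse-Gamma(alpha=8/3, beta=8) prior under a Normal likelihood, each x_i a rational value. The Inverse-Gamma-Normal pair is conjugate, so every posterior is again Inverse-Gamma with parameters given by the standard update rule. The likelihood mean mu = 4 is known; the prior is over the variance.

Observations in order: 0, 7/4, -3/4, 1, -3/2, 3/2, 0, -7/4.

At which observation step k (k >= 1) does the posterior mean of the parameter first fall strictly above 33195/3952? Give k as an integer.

k = 3

obs 1: x=0 → posterior Inverse-Gamma(19/6, 16)
obs 2: x=7/4 → posterior Inverse-Gamma(11/3, 593/32)
obs 3: x=-3/4 → posterior Inverse-Gamma(25/6, 477/16)
obs 4: x=1 → posterior Inverse-Gamma(14/3, 549/16)
obs 5: x=-3/2 → posterior Inverse-Gamma(31/6, 791/16)
obs 6: x=3/2 → posterior Inverse-Gamma(17/3, 841/16)
obs 7: x=0 → posterior Inverse-Gamma(37/6, 969/16)
obs 8: x=-7/4 → posterior Inverse-Gamma(20/3, 2467/32)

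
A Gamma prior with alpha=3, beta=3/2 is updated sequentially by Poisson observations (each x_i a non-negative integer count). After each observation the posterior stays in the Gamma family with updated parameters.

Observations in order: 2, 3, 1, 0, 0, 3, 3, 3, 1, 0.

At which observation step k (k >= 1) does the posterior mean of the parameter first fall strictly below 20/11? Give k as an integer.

obs 1: x=2 → posterior Gamma(5, 5/2)
obs 2: x=3 → posterior Gamma(8, 7/2)
obs 3: x=1 → posterior Gamma(9, 9/2)
obs 4: x=0 → posterior Gamma(9, 11/2)
obs 5: x=0 → posterior Gamma(9, 13/2)
obs 6: x=3 → posterior Gamma(12, 15/2)
obs 7: x=3 → posterior Gamma(15, 17/2)
obs 8: x=3 → posterior Gamma(18, 19/2)
obs 9: x=1 → posterior Gamma(19, 21/2)
obs 10: x=0 → posterior Gamma(19, 23/2)

k = 4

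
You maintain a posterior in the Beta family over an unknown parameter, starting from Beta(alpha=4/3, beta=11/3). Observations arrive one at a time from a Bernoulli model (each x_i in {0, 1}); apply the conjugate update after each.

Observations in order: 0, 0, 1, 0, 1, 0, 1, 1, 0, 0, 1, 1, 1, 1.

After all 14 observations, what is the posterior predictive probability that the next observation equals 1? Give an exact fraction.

obs 1: x=0 → posterior Beta(4/3, 14/3)
obs 2: x=0 → posterior Beta(4/3, 17/3)
obs 3: x=1 → posterior Beta(7/3, 17/3)
obs 4: x=0 → posterior Beta(7/3, 20/3)
obs 5: x=1 → posterior Beta(10/3, 20/3)
obs 6: x=0 → posterior Beta(10/3, 23/3)
obs 7: x=1 → posterior Beta(13/3, 23/3)
obs 8: x=1 → posterior Beta(16/3, 23/3)
obs 9: x=0 → posterior Beta(16/3, 26/3)
obs 10: x=0 → posterior Beta(16/3, 29/3)
obs 11: x=1 → posterior Beta(19/3, 29/3)
obs 12: x=1 → posterior Beta(22/3, 29/3)
obs 13: x=1 → posterior Beta(25/3, 29/3)
obs 14: x=1 → posterior Beta(28/3, 29/3)

28/57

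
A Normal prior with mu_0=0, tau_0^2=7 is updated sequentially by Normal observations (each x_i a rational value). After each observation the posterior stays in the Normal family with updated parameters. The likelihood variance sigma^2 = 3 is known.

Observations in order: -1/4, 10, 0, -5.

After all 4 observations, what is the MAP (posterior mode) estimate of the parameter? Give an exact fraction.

133/124

obs 1: x=-1/4 → posterior Normal(-7/40, 21/10)
obs 2: x=10 → posterior Normal(273/68, 21/17)
obs 3: x=0 → posterior Normal(91/32, 7/8)
obs 4: x=-5 → posterior Normal(133/124, 21/31)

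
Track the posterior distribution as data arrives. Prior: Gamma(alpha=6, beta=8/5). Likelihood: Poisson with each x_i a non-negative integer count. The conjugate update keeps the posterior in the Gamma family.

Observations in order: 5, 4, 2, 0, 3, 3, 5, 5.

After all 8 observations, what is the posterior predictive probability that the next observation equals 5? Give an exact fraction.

41228234267306851937659232659234560530759626470121460780236800000/333029760332744216091776918110648730161858794604411779930898389289

obs 1: x=5 → posterior Gamma(11, 13/5)
obs 2: x=4 → posterior Gamma(15, 18/5)
obs 3: x=2 → posterior Gamma(17, 23/5)
obs 4: x=0 → posterior Gamma(17, 28/5)
obs 5: x=3 → posterior Gamma(20, 33/5)
obs 6: x=3 → posterior Gamma(23, 38/5)
obs 7: x=5 → posterior Gamma(28, 43/5)
obs 8: x=5 → posterior Gamma(33, 48/5)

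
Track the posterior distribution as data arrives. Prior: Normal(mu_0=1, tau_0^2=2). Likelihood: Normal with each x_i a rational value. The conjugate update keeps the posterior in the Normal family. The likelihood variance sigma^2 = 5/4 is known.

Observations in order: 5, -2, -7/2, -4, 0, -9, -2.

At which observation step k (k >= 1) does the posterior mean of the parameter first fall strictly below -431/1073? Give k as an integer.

k = 4

obs 1: x=5 → posterior Normal(45/13, 10/13)
obs 2: x=-2 → posterior Normal(29/21, 10/21)
obs 3: x=-7/2 → posterior Normal(1/29, 10/29)
obs 4: x=-4 → posterior Normal(-31/37, 10/37)
obs 5: x=0 → posterior Normal(-31/45, 2/9)
obs 6: x=-9 → posterior Normal(-103/53, 10/53)
obs 7: x=-2 → posterior Normal(-119/61, 10/61)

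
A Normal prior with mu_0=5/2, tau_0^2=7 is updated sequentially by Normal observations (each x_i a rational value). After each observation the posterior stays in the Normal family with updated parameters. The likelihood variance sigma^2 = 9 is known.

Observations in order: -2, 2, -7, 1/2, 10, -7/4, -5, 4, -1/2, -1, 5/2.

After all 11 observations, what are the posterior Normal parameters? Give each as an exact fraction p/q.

obs 1: x=-2 → posterior Normal(17/32, 63/16)
obs 2: x=2 → posterior Normal(45/46, 63/23)
obs 3: x=-7 → posterior Normal(-53/60, 21/10)
obs 4: x=1/2 → posterior Normal(-23/37, 63/37)
obs 5: x=10 → posterior Normal(47/44, 63/44)
obs 6: x=-7/4 → posterior Normal(139/204, 21/17)
obs 7: x=-5 → posterior Normal(-1/232, 63/58)
obs 8: x=4 → posterior Normal(111/260, 63/65)
obs 9: x=-1/2 → posterior Normal(97/288, 7/8)
obs 10: x=-1 → posterior Normal(69/316, 63/79)
obs 11: x=5/2 → posterior Normal(139/344, 63/86)

mu_0=139/344, tau_0^2=63/86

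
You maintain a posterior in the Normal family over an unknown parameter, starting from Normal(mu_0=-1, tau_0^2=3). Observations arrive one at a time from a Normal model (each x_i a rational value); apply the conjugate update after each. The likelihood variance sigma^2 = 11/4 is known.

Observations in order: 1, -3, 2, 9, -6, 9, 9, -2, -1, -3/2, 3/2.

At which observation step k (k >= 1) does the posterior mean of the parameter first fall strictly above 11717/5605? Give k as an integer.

obs 1: x=1 → posterior Normal(1/23, 33/23)
obs 2: x=-3 → posterior Normal(-1, 33/35)
obs 3: x=2 → posterior Normal(-11/47, 33/47)
obs 4: x=9 → posterior Normal(97/59, 33/59)
obs 5: x=-6 → posterior Normal(25/71, 33/71)
obs 6: x=9 → posterior Normal(133/83, 33/83)
obs 7: x=9 → posterior Normal(241/95, 33/95)
obs 8: x=-2 → posterior Normal(217/107, 33/107)
obs 9: x=-1 → posterior Normal(205/119, 33/119)
obs 10: x=-3/2 → posterior Normal(187/131, 33/131)
obs 11: x=3/2 → posterior Normal(205/143, 3/13)

k = 7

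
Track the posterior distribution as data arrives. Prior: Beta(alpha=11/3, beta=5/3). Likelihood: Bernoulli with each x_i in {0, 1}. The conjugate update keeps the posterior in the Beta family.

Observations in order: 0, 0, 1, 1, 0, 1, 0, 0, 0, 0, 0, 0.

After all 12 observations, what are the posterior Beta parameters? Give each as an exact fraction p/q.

obs 1: x=0 → posterior Beta(11/3, 8/3)
obs 2: x=0 → posterior Beta(11/3, 11/3)
obs 3: x=1 → posterior Beta(14/3, 11/3)
obs 4: x=1 → posterior Beta(17/3, 11/3)
obs 5: x=0 → posterior Beta(17/3, 14/3)
obs 6: x=1 → posterior Beta(20/3, 14/3)
obs 7: x=0 → posterior Beta(20/3, 17/3)
obs 8: x=0 → posterior Beta(20/3, 20/3)
obs 9: x=0 → posterior Beta(20/3, 23/3)
obs 10: x=0 → posterior Beta(20/3, 26/3)
obs 11: x=0 → posterior Beta(20/3, 29/3)
obs 12: x=0 → posterior Beta(20/3, 32/3)

alpha=20/3, beta=32/3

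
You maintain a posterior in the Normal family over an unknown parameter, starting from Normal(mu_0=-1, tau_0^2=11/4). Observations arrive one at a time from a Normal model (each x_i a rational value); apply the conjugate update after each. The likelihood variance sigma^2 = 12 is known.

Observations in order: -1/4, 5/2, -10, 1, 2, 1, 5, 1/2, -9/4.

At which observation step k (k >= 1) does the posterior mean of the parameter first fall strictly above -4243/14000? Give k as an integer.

obs 1: x=-1/4 → posterior Normal(-203/236, 132/59)
obs 2: x=5/2 → posterior Normal(-93/280, 66/35)
obs 3: x=-10 → posterior Normal(-533/324, 44/27)
obs 4: x=1 → posterior Normal(-489/368, 33/23)
obs 5: x=2 → posterior Normal(-401/412, 132/103)
obs 6: x=1 → posterior Normal(-119/152, 22/19)
obs 7: x=5 → posterior Normal(-137/500, 132/125)
obs 8: x=1/2 → posterior Normal(-115/544, 33/34)
obs 9: x=-9/4 → posterior Normal(-107/294, 44/49)

k = 7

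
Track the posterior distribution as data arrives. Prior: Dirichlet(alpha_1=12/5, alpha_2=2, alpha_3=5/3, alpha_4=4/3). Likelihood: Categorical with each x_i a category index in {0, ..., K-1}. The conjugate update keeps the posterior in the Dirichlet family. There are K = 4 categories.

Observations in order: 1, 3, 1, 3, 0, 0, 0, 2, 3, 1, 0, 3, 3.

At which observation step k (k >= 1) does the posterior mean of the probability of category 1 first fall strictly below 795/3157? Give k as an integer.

obs 1: x=1 → posterior Dirichlet(12/5, 3, 5/3, 4/3)
obs 2: x=3 → posterior Dirichlet(12/5, 3, 5/3, 7/3)
obs 3: x=1 → posterior Dirichlet(12/5, 4, 5/3, 7/3)
obs 4: x=3 → posterior Dirichlet(12/5, 4, 5/3, 10/3)
obs 5: x=0 → posterior Dirichlet(17/5, 4, 5/3, 10/3)
obs 6: x=0 → posterior Dirichlet(22/5, 4, 5/3, 10/3)
obs 7: x=0 → posterior Dirichlet(27/5, 4, 5/3, 10/3)
obs 8: x=2 → posterior Dirichlet(27/5, 4, 8/3, 10/3)
obs 9: x=3 → posterior Dirichlet(27/5, 4, 8/3, 13/3)
obs 10: x=1 → posterior Dirichlet(27/5, 5, 8/3, 13/3)
obs 11: x=0 → posterior Dirichlet(32/5, 5, 8/3, 13/3)
obs 12: x=3 → posterior Dirichlet(32/5, 5, 8/3, 16/3)
obs 13: x=3 → posterior Dirichlet(32/5, 5, 8/3, 19/3)

k = 9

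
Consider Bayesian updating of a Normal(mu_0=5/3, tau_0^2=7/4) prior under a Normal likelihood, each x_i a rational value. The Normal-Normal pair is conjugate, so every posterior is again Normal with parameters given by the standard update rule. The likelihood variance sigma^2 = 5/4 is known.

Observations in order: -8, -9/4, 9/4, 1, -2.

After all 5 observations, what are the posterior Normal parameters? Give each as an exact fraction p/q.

obs 1: x=-8 → posterior Normal(-143/36, 35/48)
obs 2: x=-9/4 → posterior Normal(-761/228, 35/76)
obs 3: x=9/4 → posterior Normal(-11/6, 35/104)
obs 4: x=1 → posterior Normal(-122/99, 35/132)
obs 5: x=-2 → posterior Normal(-41/30, 7/32)

mu_0=-41/30, tau_0^2=7/32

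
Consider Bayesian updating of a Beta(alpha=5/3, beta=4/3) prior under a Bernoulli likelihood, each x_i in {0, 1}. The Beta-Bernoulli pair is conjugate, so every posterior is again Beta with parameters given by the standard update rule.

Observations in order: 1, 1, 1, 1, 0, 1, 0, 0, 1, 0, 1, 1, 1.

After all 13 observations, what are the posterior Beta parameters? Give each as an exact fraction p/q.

obs 1: x=1 → posterior Beta(8/3, 4/3)
obs 2: x=1 → posterior Beta(11/3, 4/3)
obs 3: x=1 → posterior Beta(14/3, 4/3)
obs 4: x=1 → posterior Beta(17/3, 4/3)
obs 5: x=0 → posterior Beta(17/3, 7/3)
obs 6: x=1 → posterior Beta(20/3, 7/3)
obs 7: x=0 → posterior Beta(20/3, 10/3)
obs 8: x=0 → posterior Beta(20/3, 13/3)
obs 9: x=1 → posterior Beta(23/3, 13/3)
obs 10: x=0 → posterior Beta(23/3, 16/3)
obs 11: x=1 → posterior Beta(26/3, 16/3)
obs 12: x=1 → posterior Beta(29/3, 16/3)
obs 13: x=1 → posterior Beta(32/3, 16/3)

alpha=32/3, beta=16/3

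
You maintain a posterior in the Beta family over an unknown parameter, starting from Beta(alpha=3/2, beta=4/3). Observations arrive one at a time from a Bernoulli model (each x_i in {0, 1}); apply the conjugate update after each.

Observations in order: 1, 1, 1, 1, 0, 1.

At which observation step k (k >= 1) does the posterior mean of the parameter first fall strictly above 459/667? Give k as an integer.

obs 1: x=1 → posterior Beta(5/2, 4/3)
obs 2: x=1 → posterior Beta(7/2, 4/3)
obs 3: x=1 → posterior Beta(9/2, 4/3)
obs 4: x=1 → posterior Beta(11/2, 4/3)
obs 5: x=0 → posterior Beta(11/2, 7/3)
obs 6: x=1 → posterior Beta(13/2, 7/3)

k = 2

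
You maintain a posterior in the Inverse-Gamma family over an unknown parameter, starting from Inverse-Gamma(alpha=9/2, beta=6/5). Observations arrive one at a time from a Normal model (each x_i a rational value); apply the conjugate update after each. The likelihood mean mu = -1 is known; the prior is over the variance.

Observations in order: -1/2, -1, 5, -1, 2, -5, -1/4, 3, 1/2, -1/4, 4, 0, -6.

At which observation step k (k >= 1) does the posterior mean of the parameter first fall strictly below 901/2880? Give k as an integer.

obs 1: x=-1/2 → posterior Inverse-Gamma(5, 53/40)
obs 2: x=-1 → posterior Inverse-Gamma(11/2, 53/40)
obs 3: x=5 → posterior Inverse-Gamma(6, 773/40)
obs 4: x=-1 → posterior Inverse-Gamma(13/2, 773/40)
obs 5: x=2 → posterior Inverse-Gamma(7, 953/40)
obs 6: x=-5 → posterior Inverse-Gamma(15/2, 1273/40)
obs 7: x=-1/4 → posterior Inverse-Gamma(8, 5137/160)
obs 8: x=3 → posterior Inverse-Gamma(17/2, 6417/160)
obs 9: x=1/2 → posterior Inverse-Gamma(9, 6597/160)
obs 10: x=-1/4 → posterior Inverse-Gamma(19/2, 3321/80)
obs 11: x=4 → posterior Inverse-Gamma(10, 4321/80)
obs 12: x=0 → posterior Inverse-Gamma(21/2, 4361/80)
obs 13: x=-6 → posterior Inverse-Gamma(11, 5361/80)

k = 2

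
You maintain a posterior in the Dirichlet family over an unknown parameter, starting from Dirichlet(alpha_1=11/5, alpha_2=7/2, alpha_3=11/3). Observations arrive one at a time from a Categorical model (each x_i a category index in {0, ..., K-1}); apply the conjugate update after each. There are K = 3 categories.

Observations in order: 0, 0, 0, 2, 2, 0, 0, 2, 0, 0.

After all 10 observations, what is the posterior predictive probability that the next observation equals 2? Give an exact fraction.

obs 1: x=0 → posterior Dirichlet(16/5, 7/2, 11/3)
obs 2: x=0 → posterior Dirichlet(21/5, 7/2, 11/3)
obs 3: x=0 → posterior Dirichlet(26/5, 7/2, 11/3)
obs 4: x=2 → posterior Dirichlet(26/5, 7/2, 14/3)
obs 5: x=2 → posterior Dirichlet(26/5, 7/2, 17/3)
obs 6: x=0 → posterior Dirichlet(31/5, 7/2, 17/3)
obs 7: x=0 → posterior Dirichlet(36/5, 7/2, 17/3)
obs 8: x=2 → posterior Dirichlet(36/5, 7/2, 20/3)
obs 9: x=0 → posterior Dirichlet(41/5, 7/2, 20/3)
obs 10: x=0 → posterior Dirichlet(46/5, 7/2, 20/3)

200/581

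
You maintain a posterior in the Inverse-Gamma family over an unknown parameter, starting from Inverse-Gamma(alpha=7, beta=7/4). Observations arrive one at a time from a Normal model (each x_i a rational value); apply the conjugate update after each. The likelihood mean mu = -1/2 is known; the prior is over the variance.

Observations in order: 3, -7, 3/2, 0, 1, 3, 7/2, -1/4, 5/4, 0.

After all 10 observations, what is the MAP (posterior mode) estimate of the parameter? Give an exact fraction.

obs 1: x=3 → posterior Inverse-Gamma(15/2, 63/8)
obs 2: x=-7 → posterior Inverse-Gamma(8, 29)
obs 3: x=3/2 → posterior Inverse-Gamma(17/2, 31)
obs 4: x=0 → posterior Inverse-Gamma(9, 249/8)
obs 5: x=1 → posterior Inverse-Gamma(19/2, 129/4)
obs 6: x=3 → posterior Inverse-Gamma(10, 307/8)
obs 7: x=7/2 → posterior Inverse-Gamma(21/2, 371/8)
obs 8: x=-1/4 → posterior Inverse-Gamma(11, 1485/32)
obs 9: x=5/4 → posterior Inverse-Gamma(23/2, 767/16)
obs 10: x=0 → posterior Inverse-Gamma(12, 769/16)

769/208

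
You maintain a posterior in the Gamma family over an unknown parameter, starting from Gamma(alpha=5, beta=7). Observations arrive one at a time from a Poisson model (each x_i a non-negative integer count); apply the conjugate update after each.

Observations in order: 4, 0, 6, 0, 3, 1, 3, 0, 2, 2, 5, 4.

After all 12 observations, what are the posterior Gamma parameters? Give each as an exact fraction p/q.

obs 1: x=4 → posterior Gamma(9, 8)
obs 2: x=0 → posterior Gamma(9, 9)
obs 3: x=6 → posterior Gamma(15, 10)
obs 4: x=0 → posterior Gamma(15, 11)
obs 5: x=3 → posterior Gamma(18, 12)
obs 6: x=1 → posterior Gamma(19, 13)
obs 7: x=3 → posterior Gamma(22, 14)
obs 8: x=0 → posterior Gamma(22, 15)
obs 9: x=2 → posterior Gamma(24, 16)
obs 10: x=2 → posterior Gamma(26, 17)
obs 11: x=5 → posterior Gamma(31, 18)
obs 12: x=4 → posterior Gamma(35, 19)

alpha=35, beta=19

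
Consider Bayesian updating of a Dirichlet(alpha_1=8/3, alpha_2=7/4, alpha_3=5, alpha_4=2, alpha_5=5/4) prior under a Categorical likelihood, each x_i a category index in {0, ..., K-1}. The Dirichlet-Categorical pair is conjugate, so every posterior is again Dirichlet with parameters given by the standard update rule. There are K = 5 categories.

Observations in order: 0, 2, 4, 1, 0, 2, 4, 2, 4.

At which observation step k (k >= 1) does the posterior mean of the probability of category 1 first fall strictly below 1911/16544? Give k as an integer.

obs 1: x=0 → posterior Dirichlet(11/3, 7/4, 5, 2, 5/4)
obs 2: x=2 → posterior Dirichlet(11/3, 7/4, 6, 2, 5/4)
obs 3: x=4 → posterior Dirichlet(11/3, 7/4, 6, 2, 9/4)
obs 4: x=1 → posterior Dirichlet(11/3, 11/4, 6, 2, 9/4)
obs 5: x=0 → posterior Dirichlet(14/3, 11/4, 6, 2, 9/4)
obs 6: x=2 → posterior Dirichlet(14/3, 11/4, 7, 2, 9/4)
obs 7: x=4 → posterior Dirichlet(14/3, 11/4, 7, 2, 13/4)
obs 8: x=2 → posterior Dirichlet(14/3, 11/4, 8, 2, 13/4)
obs 9: x=4 → posterior Dirichlet(14/3, 11/4, 8, 2, 17/4)

k = 3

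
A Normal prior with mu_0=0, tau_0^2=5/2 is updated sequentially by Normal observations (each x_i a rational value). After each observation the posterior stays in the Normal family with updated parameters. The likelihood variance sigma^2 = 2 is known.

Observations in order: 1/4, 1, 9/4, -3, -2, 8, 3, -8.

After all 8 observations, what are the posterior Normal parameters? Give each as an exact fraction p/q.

mu_0=15/88, tau_0^2=5/22

obs 1: x=1/4 → posterior Normal(5/36, 10/9)
obs 2: x=1 → posterior Normal(25/56, 5/7)
obs 3: x=9/4 → posterior Normal(35/38, 10/19)
obs 4: x=-3 → posterior Normal(5/48, 5/12)
obs 5: x=-2 → posterior Normal(-15/58, 10/29)
obs 6: x=8 → posterior Normal(65/68, 5/17)
obs 7: x=3 → posterior Normal(95/78, 10/39)
obs 8: x=-8 → posterior Normal(15/88, 5/22)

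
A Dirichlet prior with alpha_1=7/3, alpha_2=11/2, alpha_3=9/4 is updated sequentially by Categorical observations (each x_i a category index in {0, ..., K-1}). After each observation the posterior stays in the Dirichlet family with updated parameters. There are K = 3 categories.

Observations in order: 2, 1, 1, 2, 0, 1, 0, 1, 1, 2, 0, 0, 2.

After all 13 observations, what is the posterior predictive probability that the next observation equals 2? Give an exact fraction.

75/277

obs 1: x=2 → posterior Dirichlet(7/3, 11/2, 13/4)
obs 2: x=1 → posterior Dirichlet(7/3, 13/2, 13/4)
obs 3: x=1 → posterior Dirichlet(7/3, 15/2, 13/4)
obs 4: x=2 → posterior Dirichlet(7/3, 15/2, 17/4)
obs 5: x=0 → posterior Dirichlet(10/3, 15/2, 17/4)
obs 6: x=1 → posterior Dirichlet(10/3, 17/2, 17/4)
obs 7: x=0 → posterior Dirichlet(13/3, 17/2, 17/4)
obs 8: x=1 → posterior Dirichlet(13/3, 19/2, 17/4)
obs 9: x=1 → posterior Dirichlet(13/3, 21/2, 17/4)
obs 10: x=2 → posterior Dirichlet(13/3, 21/2, 21/4)
obs 11: x=0 → posterior Dirichlet(16/3, 21/2, 21/4)
obs 12: x=0 → posterior Dirichlet(19/3, 21/2, 21/4)
obs 13: x=2 → posterior Dirichlet(19/3, 21/2, 25/4)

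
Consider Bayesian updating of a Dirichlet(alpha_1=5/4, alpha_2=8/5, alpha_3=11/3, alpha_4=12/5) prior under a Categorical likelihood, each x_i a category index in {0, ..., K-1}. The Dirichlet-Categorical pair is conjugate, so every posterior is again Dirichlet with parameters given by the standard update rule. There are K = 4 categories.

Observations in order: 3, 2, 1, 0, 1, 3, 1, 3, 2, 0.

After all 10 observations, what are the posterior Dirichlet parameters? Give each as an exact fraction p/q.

obs 1: x=3 → posterior Dirichlet(5/4, 8/5, 11/3, 17/5)
obs 2: x=2 → posterior Dirichlet(5/4, 8/5, 14/3, 17/5)
obs 3: x=1 → posterior Dirichlet(5/4, 13/5, 14/3, 17/5)
obs 4: x=0 → posterior Dirichlet(9/4, 13/5, 14/3, 17/5)
obs 5: x=1 → posterior Dirichlet(9/4, 18/5, 14/3, 17/5)
obs 6: x=3 → posterior Dirichlet(9/4, 18/5, 14/3, 22/5)
obs 7: x=1 → posterior Dirichlet(9/4, 23/5, 14/3, 22/5)
obs 8: x=3 → posterior Dirichlet(9/4, 23/5, 14/3, 27/5)
obs 9: x=2 → posterior Dirichlet(9/4, 23/5, 17/3, 27/5)
obs 10: x=0 → posterior Dirichlet(13/4, 23/5, 17/3, 27/5)

alpha_1=13/4, alpha_2=23/5, alpha_3=17/3, alpha_4=27/5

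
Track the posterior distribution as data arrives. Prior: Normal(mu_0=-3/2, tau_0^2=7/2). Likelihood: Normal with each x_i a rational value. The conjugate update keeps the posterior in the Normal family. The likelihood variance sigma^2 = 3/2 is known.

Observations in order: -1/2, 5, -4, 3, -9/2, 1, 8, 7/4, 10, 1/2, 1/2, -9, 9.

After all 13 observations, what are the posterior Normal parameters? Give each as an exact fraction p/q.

mu_0=563/376, tau_0^2=21/188

obs 1: x=-1/2 → posterior Normal(-4/5, 21/20)
obs 2: x=5 → posterior Normal(27/17, 21/34)
obs 3: x=-4 → posterior Normal(-1/24, 7/16)
obs 4: x=3 → posterior Normal(20/31, 21/62)
obs 5: x=-9/2 → posterior Normal(-23/76, 21/76)
obs 6: x=1 → posterior Normal(-1/10, 7/30)
obs 7: x=8 → posterior Normal(103/104, 21/104)
obs 8: x=7/4 → posterior Normal(255/236, 21/118)
obs 9: x=10 → posterior Normal(535/264, 7/44)
obs 10: x=1/2 → posterior Normal(549/292, 21/146)
obs 11: x=1/2 → posterior Normal(563/320, 21/160)
obs 12: x=-9 → posterior Normal(311/348, 7/58)
obs 13: x=9 → posterior Normal(563/376, 21/188)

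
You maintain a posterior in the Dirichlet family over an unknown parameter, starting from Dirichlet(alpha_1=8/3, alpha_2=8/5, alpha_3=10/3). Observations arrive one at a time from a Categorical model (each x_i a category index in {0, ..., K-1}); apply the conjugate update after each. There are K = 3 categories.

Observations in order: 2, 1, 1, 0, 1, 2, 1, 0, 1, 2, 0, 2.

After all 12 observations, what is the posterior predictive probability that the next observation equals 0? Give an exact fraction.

obs 1: x=2 → posterior Dirichlet(8/3, 8/5, 13/3)
obs 2: x=1 → posterior Dirichlet(8/3, 13/5, 13/3)
obs 3: x=1 → posterior Dirichlet(8/3, 18/5, 13/3)
obs 4: x=0 → posterior Dirichlet(11/3, 18/5, 13/3)
obs 5: x=1 → posterior Dirichlet(11/3, 23/5, 13/3)
obs 6: x=2 → posterior Dirichlet(11/3, 23/5, 16/3)
obs 7: x=1 → posterior Dirichlet(11/3, 28/5, 16/3)
obs 8: x=0 → posterior Dirichlet(14/3, 28/5, 16/3)
obs 9: x=1 → posterior Dirichlet(14/3, 33/5, 16/3)
obs 10: x=2 → posterior Dirichlet(14/3, 33/5, 19/3)
obs 11: x=0 → posterior Dirichlet(17/3, 33/5, 19/3)
obs 12: x=2 → posterior Dirichlet(17/3, 33/5, 22/3)

85/294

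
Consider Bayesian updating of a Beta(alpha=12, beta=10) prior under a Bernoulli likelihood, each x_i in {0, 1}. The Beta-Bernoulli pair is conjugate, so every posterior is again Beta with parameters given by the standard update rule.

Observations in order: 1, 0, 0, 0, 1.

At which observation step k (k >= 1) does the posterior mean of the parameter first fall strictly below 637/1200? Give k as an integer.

obs 1: x=1 → posterior Beta(13, 10)
obs 2: x=0 → posterior Beta(13, 11)
obs 3: x=0 → posterior Beta(13, 12)
obs 4: x=0 → posterior Beta(13, 13)
obs 5: x=1 → posterior Beta(14, 13)

k = 3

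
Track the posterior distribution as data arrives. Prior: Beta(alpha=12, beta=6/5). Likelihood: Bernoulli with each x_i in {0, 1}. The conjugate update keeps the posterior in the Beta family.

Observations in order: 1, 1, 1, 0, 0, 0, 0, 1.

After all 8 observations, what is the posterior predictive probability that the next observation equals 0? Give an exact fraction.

13/53

obs 1: x=1 → posterior Beta(13, 6/5)
obs 2: x=1 → posterior Beta(14, 6/5)
obs 3: x=1 → posterior Beta(15, 6/5)
obs 4: x=0 → posterior Beta(15, 11/5)
obs 5: x=0 → posterior Beta(15, 16/5)
obs 6: x=0 → posterior Beta(15, 21/5)
obs 7: x=0 → posterior Beta(15, 26/5)
obs 8: x=1 → posterior Beta(16, 26/5)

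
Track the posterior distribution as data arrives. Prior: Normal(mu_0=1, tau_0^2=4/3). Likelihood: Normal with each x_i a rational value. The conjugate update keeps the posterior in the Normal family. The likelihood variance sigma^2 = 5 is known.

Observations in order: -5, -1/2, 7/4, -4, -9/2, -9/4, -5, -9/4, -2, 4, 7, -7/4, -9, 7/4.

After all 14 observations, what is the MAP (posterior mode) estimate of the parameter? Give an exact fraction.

-72/71

obs 1: x=-5 → posterior Normal(-5/19, 20/19)
obs 2: x=-1/2 → posterior Normal(-7/23, 20/23)
obs 3: x=7/4 → posterior Normal(0, 20/27)
obs 4: x=-4 → posterior Normal(-16/31, 20/31)
obs 5: x=-9/2 → posterior Normal(-34/35, 4/7)
obs 6: x=-9/4 → posterior Normal(-43/39, 20/39)
obs 7: x=-5 → posterior Normal(-63/43, 20/43)
obs 8: x=-9/4 → posterior Normal(-72/47, 20/47)
obs 9: x=-2 → posterior Normal(-80/51, 20/51)
obs 10: x=4 → posterior Normal(-64/55, 4/11)
obs 11: x=7 → posterior Normal(-36/59, 20/59)
obs 12: x=-7/4 → posterior Normal(-43/63, 20/63)
obs 13: x=-9 → posterior Normal(-79/67, 20/67)
obs 14: x=7/4 → posterior Normal(-72/71, 20/71)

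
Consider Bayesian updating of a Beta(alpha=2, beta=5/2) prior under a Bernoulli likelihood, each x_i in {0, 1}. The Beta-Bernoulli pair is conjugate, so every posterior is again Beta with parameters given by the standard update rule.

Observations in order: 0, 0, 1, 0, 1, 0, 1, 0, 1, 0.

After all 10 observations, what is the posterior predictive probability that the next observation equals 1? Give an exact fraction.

obs 1: x=0 → posterior Beta(2, 7/2)
obs 2: x=0 → posterior Beta(2, 9/2)
obs 3: x=1 → posterior Beta(3, 9/2)
obs 4: x=0 → posterior Beta(3, 11/2)
obs 5: x=1 → posterior Beta(4, 11/2)
obs 6: x=0 → posterior Beta(4, 13/2)
obs 7: x=1 → posterior Beta(5, 13/2)
obs 8: x=0 → posterior Beta(5, 15/2)
obs 9: x=1 → posterior Beta(6, 15/2)
obs 10: x=0 → posterior Beta(6, 17/2)

12/29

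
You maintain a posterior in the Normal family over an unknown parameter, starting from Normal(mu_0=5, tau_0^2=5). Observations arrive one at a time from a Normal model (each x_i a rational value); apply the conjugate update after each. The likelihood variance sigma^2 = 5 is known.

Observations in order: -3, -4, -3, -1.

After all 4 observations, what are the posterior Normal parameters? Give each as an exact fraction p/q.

mu_0=-6/5, tau_0^2=1

obs 1: x=-3 → posterior Normal(1, 5/2)
obs 2: x=-4 → posterior Normal(-2/3, 5/3)
obs 3: x=-3 → posterior Normal(-5/4, 5/4)
obs 4: x=-1 → posterior Normal(-6/5, 1)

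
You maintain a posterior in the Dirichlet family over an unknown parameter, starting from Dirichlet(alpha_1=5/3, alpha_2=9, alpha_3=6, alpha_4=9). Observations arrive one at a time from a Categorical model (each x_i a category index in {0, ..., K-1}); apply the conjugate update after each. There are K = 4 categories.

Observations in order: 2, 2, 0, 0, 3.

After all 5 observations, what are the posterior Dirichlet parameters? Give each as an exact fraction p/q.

obs 1: x=2 → posterior Dirichlet(5/3, 9, 7, 9)
obs 2: x=2 → posterior Dirichlet(5/3, 9, 8, 9)
obs 3: x=0 → posterior Dirichlet(8/3, 9, 8, 9)
obs 4: x=0 → posterior Dirichlet(11/3, 9, 8, 9)
obs 5: x=3 → posterior Dirichlet(11/3, 9, 8, 10)

alpha_1=11/3, alpha_2=9, alpha_3=8, alpha_4=10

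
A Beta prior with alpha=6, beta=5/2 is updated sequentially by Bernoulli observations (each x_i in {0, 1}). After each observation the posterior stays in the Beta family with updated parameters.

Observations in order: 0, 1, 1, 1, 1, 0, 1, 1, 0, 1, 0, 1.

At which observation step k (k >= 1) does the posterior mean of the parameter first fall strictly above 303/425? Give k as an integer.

obs 1: x=0 → posterior Beta(6, 7/2)
obs 2: x=1 → posterior Beta(7, 7/2)
obs 3: x=1 → posterior Beta(8, 7/2)
obs 4: x=1 → posterior Beta(9, 7/2)
obs 5: x=1 → posterior Beta(10, 7/2)
obs 6: x=0 → posterior Beta(10, 9/2)
obs 7: x=1 → posterior Beta(11, 9/2)
obs 8: x=1 → posterior Beta(12, 9/2)
obs 9: x=0 → posterior Beta(12, 11/2)
obs 10: x=1 → posterior Beta(13, 11/2)
obs 11: x=0 → posterior Beta(13, 13/2)
obs 12: x=1 → posterior Beta(14, 13/2)

k = 4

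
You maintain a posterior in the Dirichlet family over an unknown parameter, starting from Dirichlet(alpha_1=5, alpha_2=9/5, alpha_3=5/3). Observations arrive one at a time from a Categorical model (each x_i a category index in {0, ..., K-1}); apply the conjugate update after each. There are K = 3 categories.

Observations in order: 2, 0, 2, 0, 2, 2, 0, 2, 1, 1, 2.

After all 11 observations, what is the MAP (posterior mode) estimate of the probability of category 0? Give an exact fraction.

105/247

obs 1: x=2 → posterior Dirichlet(5, 9/5, 8/3)
obs 2: x=0 → posterior Dirichlet(6, 9/5, 8/3)
obs 3: x=2 → posterior Dirichlet(6, 9/5, 11/3)
obs 4: x=0 → posterior Dirichlet(7, 9/5, 11/3)
obs 5: x=2 → posterior Dirichlet(7, 9/5, 14/3)
obs 6: x=2 → posterior Dirichlet(7, 9/5, 17/3)
obs 7: x=0 → posterior Dirichlet(8, 9/5, 17/3)
obs 8: x=2 → posterior Dirichlet(8, 9/5, 20/3)
obs 9: x=1 → posterior Dirichlet(8, 14/5, 20/3)
obs 10: x=1 → posterior Dirichlet(8, 19/5, 20/3)
obs 11: x=2 → posterior Dirichlet(8, 19/5, 23/3)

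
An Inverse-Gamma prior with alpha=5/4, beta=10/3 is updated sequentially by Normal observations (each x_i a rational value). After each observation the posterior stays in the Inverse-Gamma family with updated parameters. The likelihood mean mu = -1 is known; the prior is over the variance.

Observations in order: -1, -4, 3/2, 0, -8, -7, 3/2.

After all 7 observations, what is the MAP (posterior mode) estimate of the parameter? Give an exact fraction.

685/69

obs 1: x=-1 → posterior Inverse-Gamma(7/4, 10/3)
obs 2: x=-4 → posterior Inverse-Gamma(9/4, 47/6)
obs 3: x=3/2 → posterior Inverse-Gamma(11/4, 263/24)
obs 4: x=0 → posterior Inverse-Gamma(13/4, 275/24)
obs 5: x=-8 → posterior Inverse-Gamma(15/4, 863/24)
obs 6: x=-7 → posterior Inverse-Gamma(17/4, 1295/24)
obs 7: x=3/2 → posterior Inverse-Gamma(19/4, 685/12)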